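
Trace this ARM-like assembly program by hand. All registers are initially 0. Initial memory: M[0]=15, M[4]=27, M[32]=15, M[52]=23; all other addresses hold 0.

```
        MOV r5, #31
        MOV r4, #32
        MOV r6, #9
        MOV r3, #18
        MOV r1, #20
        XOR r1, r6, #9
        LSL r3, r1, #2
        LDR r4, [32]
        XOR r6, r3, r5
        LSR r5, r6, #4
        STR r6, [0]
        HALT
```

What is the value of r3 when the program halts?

0

MOV r5, #31 → r5=31
MOV r4, #32 → r4=32
MOV r6, #9 → r6=9
MOV r3, #18 → r3=18
MOV r1, #20 → r1=20
XOR r1, r6, #9 → r1=9^9=0
LSL r3, r1, #2 → r3=0<<2=0
LDR r4, [32] → r4=M[32]=15
XOR r6, r3, r5 → r6=0^31=31
LSR r5, r6, #4 → r5=31>>4=1
STR r6, [0] → M[0]=31
halt.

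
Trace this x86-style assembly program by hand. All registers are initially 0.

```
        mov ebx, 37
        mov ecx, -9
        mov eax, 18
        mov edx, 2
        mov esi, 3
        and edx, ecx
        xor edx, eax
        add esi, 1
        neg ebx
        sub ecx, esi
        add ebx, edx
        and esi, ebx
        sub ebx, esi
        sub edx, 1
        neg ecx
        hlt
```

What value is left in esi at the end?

mov ebx, 37 → ebx=37
mov ecx, -9 → ecx=-9
mov eax, 18 → eax=18
mov edx, 2 → edx=2
mov esi, 3 → esi=3
and edx, ecx → edx=2&(-9)=2
xor edx, eax → edx=2^18=16
add esi, 1 → esi=3+1=4
neg ebx → ebx=-(37)=-37
sub ecx, esi → ecx=(-9)-4=-13
add ebx, edx → ebx=(-37)+16=-21
and esi, ebx → esi=4&(-21)=0
sub ebx, esi → ebx=(-21)-0=-21
sub edx, 1 → edx=16-1=15
neg ecx → ecx=-(-13)=13
halt.

0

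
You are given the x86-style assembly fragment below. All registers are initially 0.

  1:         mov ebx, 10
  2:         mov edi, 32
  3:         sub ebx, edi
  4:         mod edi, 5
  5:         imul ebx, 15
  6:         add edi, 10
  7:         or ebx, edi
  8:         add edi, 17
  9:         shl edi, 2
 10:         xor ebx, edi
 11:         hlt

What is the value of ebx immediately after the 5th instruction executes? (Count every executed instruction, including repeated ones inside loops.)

-330

after mov ebx, 10: ebx=10
after mov edi, 32: edi=32
after sub ebx, edi: ebx=10-32=-22
after mod edi, 5: edi=32%5=2
after imul ebx, 15: ebx=(-22)*15=-330
After step 5: ebx = -330.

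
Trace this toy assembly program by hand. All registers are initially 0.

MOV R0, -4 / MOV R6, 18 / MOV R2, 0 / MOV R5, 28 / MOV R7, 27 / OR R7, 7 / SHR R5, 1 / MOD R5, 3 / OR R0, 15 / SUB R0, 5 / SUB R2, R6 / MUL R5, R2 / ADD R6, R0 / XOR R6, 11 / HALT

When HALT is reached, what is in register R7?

after MOV R0, -4: R0=-4
after MOV R6, 18: R6=18
after MOV R2, 0: R2=0
after MOV R5, 28: R5=28
after MOV R7, 27: R7=27
after OR R7, 7: R7=27|7=31
after SHR R5, 1: R5=28>>1=14
after MOD R5, 3: R5=14%3=2
after OR R0, 15: R0=(-4)|15=-1
after SUB R0, 5: R0=(-1)-5=-6
after SUB R2, R6: R2=0-18=-18
after MUL R5, R2: R5=2*(-18)=-36
after ADD R6, R0: R6=18+(-6)=12
after XOR R6, 11: R6=12^11=7
halt.

31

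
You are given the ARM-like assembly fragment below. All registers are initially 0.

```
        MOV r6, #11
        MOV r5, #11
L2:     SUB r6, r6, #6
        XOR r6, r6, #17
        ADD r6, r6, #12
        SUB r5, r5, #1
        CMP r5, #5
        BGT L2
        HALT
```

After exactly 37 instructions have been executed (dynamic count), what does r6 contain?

r6=11
r5=11
r6=11-6=5
r6=5^17=20
r6=20+12=32
r5=11-1=10
CMP r5, #5  (cmp 10,5)
BGT L2: taken
r6=32-6=26
r6=26^17=11
r6=11+12=23
r5=10-1=9
CMP r5, #5  (cmp 9,5)
BGT L2: taken
r6=23-6=17
r6=17^17=0
r6=0+12=12
r5=9-1=8
CMP r5, #5  (cmp 8,5)
BGT L2: taken
r6=12-6=6
r6=6^17=23
r6=23+12=35
r5=8-1=7
CMP r5, #5  (cmp 7,5)
BGT L2: taken
r6=35-6=29
r6=29^17=12
r6=12+12=24
r5=7-1=6
CMP r5, #5  (cmp 6,5)
BGT L2: taken
r6=24-6=18
r6=18^17=3
r6=3+12=15
r5=6-1=5
CMP r5, #5  (cmp 5,5)
After step 37: r6 = 15.

15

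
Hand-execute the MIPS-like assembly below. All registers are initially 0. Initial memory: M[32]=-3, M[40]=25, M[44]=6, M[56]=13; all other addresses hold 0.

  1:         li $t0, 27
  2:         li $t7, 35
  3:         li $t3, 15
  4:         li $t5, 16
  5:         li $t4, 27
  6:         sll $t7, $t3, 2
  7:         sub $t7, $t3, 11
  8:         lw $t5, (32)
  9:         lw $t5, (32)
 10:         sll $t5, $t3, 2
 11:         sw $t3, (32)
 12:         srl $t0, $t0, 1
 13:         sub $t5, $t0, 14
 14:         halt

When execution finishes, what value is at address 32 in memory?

after li $t0, 27: $t0=27
after li $t7, 35: $t7=35
after li $t3, 15: $t3=15
after li $t5, 16: $t5=16
after li $t4, 27: $t4=27
after sll $t7, $t3, 2: $t7=15<<2=60
after sub $t7, $t3, 11: $t7=15-11=4
after lw $t5, (32): $t5=M[32]=-3
after lw $t5, (32): $t5=M[32]=-3
after sll $t5, $t3, 2: $t5=15<<2=60
sw $t3, (32) → M[32]=15
after srl $t0, $t0, 1: $t0=27>>1=13
after sub $t5, $t0, 14: $t5=13-14=-1
halt.

15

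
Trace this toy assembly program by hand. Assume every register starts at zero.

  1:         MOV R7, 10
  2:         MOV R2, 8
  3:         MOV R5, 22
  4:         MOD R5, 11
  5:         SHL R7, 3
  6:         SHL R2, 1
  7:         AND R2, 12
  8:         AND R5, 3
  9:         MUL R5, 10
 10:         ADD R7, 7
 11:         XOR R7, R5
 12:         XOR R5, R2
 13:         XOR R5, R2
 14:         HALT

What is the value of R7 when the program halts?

MOV R7, 10 → R7=10
MOV R2, 8 → R2=8
MOV R5, 22 → R5=22
MOD R5, 11 → R5=22%11=0
SHL R7, 3 → R7=10<<3=80
SHL R2, 1 → R2=8<<1=16
AND R2, 12 → R2=16&12=0
AND R5, 3 → R5=0&3=0
MUL R5, 10 → R5=0*10=0
ADD R7, 7 → R7=80+7=87
XOR R7, R5 → R7=87^0=87
XOR R5, R2 → R5=0^0=0
XOR R5, R2 → R5=0^0=0
halt.

87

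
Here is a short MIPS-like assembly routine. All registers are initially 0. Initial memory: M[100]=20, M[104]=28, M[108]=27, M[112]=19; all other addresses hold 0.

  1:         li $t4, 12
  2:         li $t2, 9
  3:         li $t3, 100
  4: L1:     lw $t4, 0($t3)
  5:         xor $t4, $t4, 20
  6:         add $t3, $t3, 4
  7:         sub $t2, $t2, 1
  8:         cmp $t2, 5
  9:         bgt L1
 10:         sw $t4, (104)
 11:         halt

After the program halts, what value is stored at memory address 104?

7

li $t4, 12 → $t4=12
li $t2, 9 → $t2=9
li $t3, 100 → $t3=100
lw $t4, 0($t3) → $t4=M[100]=20
xor $t4, $t4, 20 → $t4=20^20=0
add $t3, $t3, 4 → $t3=100+4=104
sub $t2, $t2, 1 → $t2=9-1=8
cmp $t2, 5  (cmp 8,5)
bgt L1: taken
lw $t4, 0($t3) → $t4=M[104]=28
xor $t4, $t4, 20 → $t4=28^20=8
add $t3, $t3, 4 → $t3=104+4=108
sub $t2, $t2, 1 → $t2=8-1=7
cmp $t2, 5  (cmp 7,5)
bgt L1: taken
lw $t4, 0($t3) → $t4=M[108]=27
xor $t4, $t4, 20 → $t4=27^20=15
add $t3, $t3, 4 → $t3=108+4=112
sub $t2, $t2, 1 → $t2=7-1=6
cmp $t2, 5  (cmp 6,5)
bgt L1: taken
lw $t4, 0($t3) → $t4=M[112]=19
xor $t4, $t4, 20 → $t4=19^20=7
add $t3, $t3, 4 → $t3=112+4=116
sub $t2, $t2, 1 → $t2=6-1=5
cmp $t2, 5  (cmp 5,5)
bgt L1: not taken
sw $t4, (104) → M[104]=7
halt.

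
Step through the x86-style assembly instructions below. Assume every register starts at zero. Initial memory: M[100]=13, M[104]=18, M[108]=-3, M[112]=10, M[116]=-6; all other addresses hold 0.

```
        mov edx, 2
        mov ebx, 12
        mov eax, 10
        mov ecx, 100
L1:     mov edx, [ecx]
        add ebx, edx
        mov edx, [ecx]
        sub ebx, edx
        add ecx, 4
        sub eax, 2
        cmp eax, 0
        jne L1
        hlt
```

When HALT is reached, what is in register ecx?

120

after mov edx, 2: edx=2
after mov ebx, 12: ebx=12
after mov eax, 10: eax=10
after mov ecx, 100: ecx=100
after mov edx, [ecx]: edx=M[100]=13
after add ebx, edx: ebx=12+13=25
after mov edx, [ecx]: edx=M[100]=13
after sub ebx, edx: ebx=25-13=12
after add ecx, 4: ecx=100+4=104
after sub eax, 2: eax=10-2=8
cmp eax, 0  (cmp 8,0)
jne L1: taken
after mov edx, [ecx]: edx=M[104]=18
after add ebx, edx: ebx=12+18=30
after mov edx, [ecx]: edx=M[104]=18
after sub ebx, edx: ebx=30-18=12
after add ecx, 4: ecx=104+4=108
after sub eax, 2: eax=8-2=6
cmp eax, 0  (cmp 6,0)
jne L1: taken
after mov edx, [ecx]: edx=M[108]=-3
after add ebx, edx: ebx=12+(-3)=9
after mov edx, [ecx]: edx=M[108]=-3
after sub ebx, edx: ebx=9-(-3)=12
after add ecx, 4: ecx=108+4=112
after sub eax, 2: eax=6-2=4
cmp eax, 0  (cmp 4,0)
jne L1: taken
after mov edx, [ecx]: edx=M[112]=10
after add ebx, edx: ebx=12+10=22
after mov edx, [ecx]: edx=M[112]=10
after sub ebx, edx: ebx=22-10=12
after add ecx, 4: ecx=112+4=116
after sub eax, 2: eax=4-2=2
cmp eax, 0  (cmp 2,0)
jne L1: taken
after mov edx, [ecx]: edx=M[116]=-6
after add ebx, edx: ebx=12+(-6)=6
after mov edx, [ecx]: edx=M[116]=-6
after sub ebx, edx: ebx=6-(-6)=12
after add ecx, 4: ecx=116+4=120
after sub eax, 2: eax=2-2=0
cmp eax, 0  (cmp 0,0)
jne L1: not taken
halt.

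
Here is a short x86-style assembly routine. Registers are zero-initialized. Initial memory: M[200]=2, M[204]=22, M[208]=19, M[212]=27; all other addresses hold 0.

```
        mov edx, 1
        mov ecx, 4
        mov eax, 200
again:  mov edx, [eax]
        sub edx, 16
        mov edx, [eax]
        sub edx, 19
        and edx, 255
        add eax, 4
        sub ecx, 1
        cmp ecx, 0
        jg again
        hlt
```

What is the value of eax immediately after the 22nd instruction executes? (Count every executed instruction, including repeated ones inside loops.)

208

mov edx, 1 → edx=1
mov ecx, 4 → ecx=4
mov eax, 200 → eax=200
mov edx, [eax] → edx=M[200]=2
sub edx, 16 → edx=2-16=-14
mov edx, [eax] → edx=M[200]=2
sub edx, 19 → edx=2-19=-17
and edx, 255 → edx=(-17)&255=239
add eax, 4 → eax=200+4=204
sub ecx, 1 → ecx=4-1=3
cmp ecx, 0  (cmp 3,0)
jg again: taken
mov edx, [eax] → edx=M[204]=22
sub edx, 16 → edx=22-16=6
mov edx, [eax] → edx=M[204]=22
sub edx, 19 → edx=22-19=3
and edx, 255 → edx=3&255=3
add eax, 4 → eax=204+4=208
sub ecx, 1 → ecx=3-1=2
cmp ecx, 0  (cmp 2,0)
jg again: taken
mov edx, [eax] → edx=M[208]=19
After step 22: eax = 208.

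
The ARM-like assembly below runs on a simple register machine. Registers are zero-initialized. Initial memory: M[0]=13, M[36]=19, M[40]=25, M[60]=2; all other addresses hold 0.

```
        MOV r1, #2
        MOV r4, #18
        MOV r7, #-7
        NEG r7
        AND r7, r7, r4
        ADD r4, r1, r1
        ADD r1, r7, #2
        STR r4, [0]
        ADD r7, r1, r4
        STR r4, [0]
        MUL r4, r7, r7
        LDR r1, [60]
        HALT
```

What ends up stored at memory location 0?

4

MOV r1, #2 → r1=2
MOV r4, #18 → r4=18
MOV r7, #-7 → r7=-7
NEG r7 → r7=-(-7)=7
AND r7, r7, r4 → r7=7&18=2
ADD r4, r1, r1 → r4=2+2=4
ADD r1, r7, #2 → r1=2+2=4
STR r4, [0] → M[0]=4
ADD r7, r1, r4 → r7=4+4=8
STR r4, [0] → M[0]=4
MUL r4, r7, r7 → r4=8*8=64
LDR r1, [60] → r1=M[60]=2
halt.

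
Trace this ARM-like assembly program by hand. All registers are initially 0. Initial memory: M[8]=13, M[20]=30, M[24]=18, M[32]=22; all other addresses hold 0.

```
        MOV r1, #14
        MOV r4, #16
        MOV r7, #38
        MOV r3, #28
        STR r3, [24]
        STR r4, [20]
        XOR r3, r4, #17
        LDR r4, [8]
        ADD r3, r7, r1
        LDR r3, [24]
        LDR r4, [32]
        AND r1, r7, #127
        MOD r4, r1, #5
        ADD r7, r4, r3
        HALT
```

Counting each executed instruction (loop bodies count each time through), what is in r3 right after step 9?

r1=14
r4=16
r7=38
r3=28
STR r3, [24] → M[24]=28
STR r4, [20] → M[20]=16
r3=16^17=1
r4=M[8]=13
r3=38+14=52
After step 9: r3 = 52.

52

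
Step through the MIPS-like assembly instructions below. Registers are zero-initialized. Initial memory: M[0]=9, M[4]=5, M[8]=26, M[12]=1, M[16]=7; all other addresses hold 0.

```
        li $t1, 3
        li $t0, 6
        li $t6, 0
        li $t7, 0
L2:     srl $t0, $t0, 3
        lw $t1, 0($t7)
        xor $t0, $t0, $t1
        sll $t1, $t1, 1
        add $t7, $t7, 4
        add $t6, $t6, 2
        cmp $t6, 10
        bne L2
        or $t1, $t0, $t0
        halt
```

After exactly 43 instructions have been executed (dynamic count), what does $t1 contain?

$t1=3
$t0=6
$t6=0
$t7=0
$t0=6>>3=0
$t1=M[0]=9
$t0=0^9=9
$t1=9<<1=18
$t7=0+4=4
$t6=0+2=2
cmp $t6, 10  (cmp 2,10)
bne L2: taken
$t0=9>>3=1
$t1=M[4]=5
$t0=1^5=4
$t1=5<<1=10
$t7=4+4=8
$t6=2+2=4
cmp $t6, 10  (cmp 4,10)
bne L2: taken
$t0=4>>3=0
$t1=M[8]=26
$t0=0^26=26
$t1=26<<1=52
$t7=8+4=12
$t6=4+2=6
cmp $t6, 10  (cmp 6,10)
bne L2: taken
$t0=26>>3=3
$t1=M[12]=1
$t0=3^1=2
$t1=1<<1=2
$t7=12+4=16
$t6=6+2=8
cmp $t6, 10  (cmp 8,10)
bne L2: taken
$t0=2>>3=0
$t1=M[16]=7
$t0=0^7=7
$t1=7<<1=14
$t7=16+4=20
$t6=8+2=10
cmp $t6, 10  (cmp 10,10)
After step 43: $t1 = 14.

14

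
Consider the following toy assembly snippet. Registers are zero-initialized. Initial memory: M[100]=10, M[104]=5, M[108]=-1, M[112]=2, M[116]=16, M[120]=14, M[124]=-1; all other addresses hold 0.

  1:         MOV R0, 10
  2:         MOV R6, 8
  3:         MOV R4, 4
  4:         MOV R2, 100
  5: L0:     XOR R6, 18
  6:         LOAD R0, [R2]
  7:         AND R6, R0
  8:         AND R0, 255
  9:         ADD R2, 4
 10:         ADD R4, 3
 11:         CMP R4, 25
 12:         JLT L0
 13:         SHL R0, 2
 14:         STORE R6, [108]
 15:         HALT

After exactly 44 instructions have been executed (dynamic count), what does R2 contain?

MOV R0, 10 → R0=10
MOV R6, 8 → R6=8
MOV R4, 4 → R4=4
MOV R2, 100 → R2=100
XOR R6, 18 → R6=8^18=26
LOAD R0, [R2] → R0=M[100]=10
AND R6, R0 → R6=26&10=10
AND R0, 255 → R0=10&255=10
ADD R2, 4 → R2=100+4=104
ADD R4, 3 → R4=4+3=7
CMP R4, 25  (cmp 7,25)
JLT L0: taken
XOR R6, 18 → R6=10^18=24
LOAD R0, [R2] → R0=M[104]=5
AND R6, R0 → R6=24&5=0
AND R0, 255 → R0=5&255=5
ADD R2, 4 → R2=104+4=108
ADD R4, 3 → R4=7+3=10
CMP R4, 25  (cmp 10,25)
JLT L0: taken
XOR R6, 18 → R6=0^18=18
LOAD R0, [R2] → R0=M[108]=-1
AND R6, R0 → R6=18&(-1)=18
AND R0, 255 → R0=(-1)&255=255
ADD R2, 4 → R2=108+4=112
ADD R4, 3 → R4=10+3=13
CMP R4, 25  (cmp 13,25)
JLT L0: taken
XOR R6, 18 → R6=18^18=0
LOAD R0, [R2] → R0=M[112]=2
AND R6, R0 → R6=0&2=0
AND R0, 255 → R0=2&255=2
ADD R2, 4 → R2=112+4=116
ADD R4, 3 → R4=13+3=16
CMP R4, 25  (cmp 16,25)
JLT L0: taken
XOR R6, 18 → R6=0^18=18
LOAD R0, [R2] → R0=M[116]=16
AND R6, R0 → R6=18&16=16
AND R0, 255 → R0=16&255=16
ADD R2, 4 → R2=116+4=120
ADD R4, 3 → R4=16+3=19
CMP R4, 25  (cmp 19,25)
JLT L0: taken
After step 44: R2 = 120.

120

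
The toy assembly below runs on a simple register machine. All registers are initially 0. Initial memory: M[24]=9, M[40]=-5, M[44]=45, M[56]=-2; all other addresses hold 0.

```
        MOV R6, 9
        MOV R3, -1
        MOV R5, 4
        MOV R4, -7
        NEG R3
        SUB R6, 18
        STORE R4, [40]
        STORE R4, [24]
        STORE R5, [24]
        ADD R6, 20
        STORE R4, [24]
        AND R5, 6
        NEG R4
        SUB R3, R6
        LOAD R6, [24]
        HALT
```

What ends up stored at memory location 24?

after MOV R6, 9: R6=9
after MOV R3, -1: R3=-1
after MOV R5, 4: R5=4
after MOV R4, -7: R4=-7
after NEG R3: R3=-(-1)=1
after SUB R6, 18: R6=9-18=-9
STORE R4, [40] → M[40]=-7
STORE R4, [24] → M[24]=-7
STORE R5, [24] → M[24]=4
after ADD R6, 20: R6=(-9)+20=11
STORE R4, [24] → M[24]=-7
after AND R5, 6: R5=4&6=4
after NEG R4: R4=-(-7)=7
after SUB R3, R6: R3=1-11=-10
after LOAD R6, [24]: R6=M[24]=-7
halt.

-7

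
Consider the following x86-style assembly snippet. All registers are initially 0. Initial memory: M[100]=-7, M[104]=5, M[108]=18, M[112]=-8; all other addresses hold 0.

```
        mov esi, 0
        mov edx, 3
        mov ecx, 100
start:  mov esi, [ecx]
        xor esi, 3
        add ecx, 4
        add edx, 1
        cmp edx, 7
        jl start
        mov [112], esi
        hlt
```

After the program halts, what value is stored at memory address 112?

esi=0
edx=3
ecx=100
esi=M[100]=-7
esi=(-7)^3=-6
ecx=100+4=104
edx=3+1=4
cmp edx, 7  (cmp 4,7)
jl start: taken
esi=M[104]=5
esi=5^3=6
ecx=104+4=108
edx=4+1=5
cmp edx, 7  (cmp 5,7)
jl start: taken
esi=M[108]=18
esi=18^3=17
ecx=108+4=112
edx=5+1=6
cmp edx, 7  (cmp 6,7)
jl start: taken
esi=M[112]=-8
esi=(-8)^3=-5
ecx=112+4=116
edx=6+1=7
cmp edx, 7  (cmp 7,7)
jl start: not taken
mov [112], esi → M[112]=-5
halt.

-5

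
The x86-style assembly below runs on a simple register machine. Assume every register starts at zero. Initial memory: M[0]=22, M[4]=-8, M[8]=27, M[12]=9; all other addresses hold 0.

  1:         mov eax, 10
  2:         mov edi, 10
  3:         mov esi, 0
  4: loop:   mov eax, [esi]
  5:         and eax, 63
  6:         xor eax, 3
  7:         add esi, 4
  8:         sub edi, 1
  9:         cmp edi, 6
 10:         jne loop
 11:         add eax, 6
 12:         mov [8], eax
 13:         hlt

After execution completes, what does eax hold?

16

eax=10
edi=10
esi=0
eax=M[0]=22
eax=22&63=22
eax=22^3=21
esi=0+4=4
edi=10-1=9
cmp edi, 6  (cmp 9,6)
jne loop: taken
eax=M[4]=-8
eax=(-8)&63=56
eax=56^3=59
esi=4+4=8
edi=9-1=8
cmp edi, 6  (cmp 8,6)
jne loop: taken
eax=M[8]=27
eax=27&63=27
eax=27^3=24
esi=8+4=12
edi=8-1=7
cmp edi, 6  (cmp 7,6)
jne loop: taken
eax=M[12]=9
eax=9&63=9
eax=9^3=10
esi=12+4=16
edi=7-1=6
cmp edi, 6  (cmp 6,6)
jne loop: not taken
eax=10+6=16
mov [8], eax → M[8]=16
halt.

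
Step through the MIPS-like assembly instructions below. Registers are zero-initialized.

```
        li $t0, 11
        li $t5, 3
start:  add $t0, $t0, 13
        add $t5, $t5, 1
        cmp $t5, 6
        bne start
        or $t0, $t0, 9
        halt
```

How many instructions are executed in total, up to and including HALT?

16

li $t0, 11 → $t0=11
li $t5, 3 → $t5=3
add $t0, $t0, 13 → $t0=11+13=24
add $t5, $t5, 1 → $t5=3+1=4
cmp $t5, 6  (cmp 4,6)
bne start: taken
add $t0, $t0, 13 → $t0=24+13=37
add $t5, $t5, 1 → $t5=4+1=5
cmp $t5, 6  (cmp 5,6)
bne start: taken
add $t0, $t0, 13 → $t0=37+13=50
add $t5, $t5, 1 → $t5=5+1=6
cmp $t5, 6  (cmp 6,6)
bne start: not taken
or $t0, $t0, 9 → $t0=50|9=59
halt.
Total executed instructions: 16.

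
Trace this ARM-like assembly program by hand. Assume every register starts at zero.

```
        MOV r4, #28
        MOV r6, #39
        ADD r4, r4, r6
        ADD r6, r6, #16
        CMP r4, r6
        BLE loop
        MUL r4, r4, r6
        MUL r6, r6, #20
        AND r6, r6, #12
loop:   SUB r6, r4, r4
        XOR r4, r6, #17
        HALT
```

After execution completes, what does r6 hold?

0

r4=28
r6=39
r4=28+39=67
r6=39+16=55
CMP r4, r6  (cmp 67,55)
BLE loop: not taken
r4=67*55=3685
r6=55*20=1100
r6=1100&12=12
r6=3685-3685=0
r4=0^17=17
halt.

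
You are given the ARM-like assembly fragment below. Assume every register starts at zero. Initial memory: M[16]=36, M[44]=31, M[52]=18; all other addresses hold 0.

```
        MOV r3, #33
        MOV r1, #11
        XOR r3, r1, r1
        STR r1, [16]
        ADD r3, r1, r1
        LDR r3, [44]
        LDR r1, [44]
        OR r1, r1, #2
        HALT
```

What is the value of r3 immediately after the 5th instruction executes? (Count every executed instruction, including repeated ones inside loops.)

22

MOV r3, #33 → r3=33
MOV r1, #11 → r1=11
XOR r3, r1, r1 → r3=11^11=0
STR r1, [16] → M[16]=11
ADD r3, r1, r1 → r3=11+11=22
After step 5: r3 = 22.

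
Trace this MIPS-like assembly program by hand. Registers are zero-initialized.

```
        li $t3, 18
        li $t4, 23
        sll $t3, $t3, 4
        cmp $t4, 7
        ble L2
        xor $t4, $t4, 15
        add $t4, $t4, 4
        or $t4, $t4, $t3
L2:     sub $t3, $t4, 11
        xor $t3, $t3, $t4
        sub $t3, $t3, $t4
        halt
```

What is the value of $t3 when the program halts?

-303

after li $t3, 18: $t3=18
after li $t4, 23: $t4=23
after sll $t3, $t3, 4: $t3=18<<4=288
cmp $t4, 7  (cmp 23,7)
ble L2: not taken
after xor $t4, $t4, 15: $t4=23^15=24
after add $t4, $t4, 4: $t4=24+4=28
after or $t4, $t4, $t3: $t4=28|288=316
after sub $t3, $t4, 11: $t3=316-11=305
after xor $t3, $t3, $t4: $t3=305^316=13
after sub $t3, $t3, $t4: $t3=13-316=-303
halt.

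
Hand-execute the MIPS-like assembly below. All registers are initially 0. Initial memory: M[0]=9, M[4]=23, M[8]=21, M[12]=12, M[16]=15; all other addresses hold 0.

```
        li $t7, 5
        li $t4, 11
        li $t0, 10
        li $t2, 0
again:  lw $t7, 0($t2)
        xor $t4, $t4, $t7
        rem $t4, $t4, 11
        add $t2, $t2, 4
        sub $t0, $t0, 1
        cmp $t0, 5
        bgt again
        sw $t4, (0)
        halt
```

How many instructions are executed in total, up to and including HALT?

$t7=5
$t4=11
$t0=10
$t2=0
$t7=M[0]=9
$t4=11^9=2
$t4=2%11=2
$t2=0+4=4
$t0=10-1=9
cmp $t0, 5  (cmp 9,5)
bgt again: taken
$t7=M[4]=23
$t4=2^23=21
$t4=21%11=10
$t2=4+4=8
$t0=9-1=8
cmp $t0, 5  (cmp 8,5)
bgt again: taken
$t7=M[8]=21
$t4=10^21=31
$t4=31%11=9
$t2=8+4=12
$t0=8-1=7
cmp $t0, 5  (cmp 7,5)
bgt again: taken
$t7=M[12]=12
$t4=9^12=5
$t4=5%11=5
$t2=12+4=16
$t0=7-1=6
cmp $t0, 5  (cmp 6,5)
bgt again: taken
$t7=M[16]=15
$t4=5^15=10
$t4=10%11=10
$t2=16+4=20
$t0=6-1=5
cmp $t0, 5  (cmp 5,5)
bgt again: not taken
sw $t4, (0) → M[0]=10
halt.
Total executed instructions: 41.

41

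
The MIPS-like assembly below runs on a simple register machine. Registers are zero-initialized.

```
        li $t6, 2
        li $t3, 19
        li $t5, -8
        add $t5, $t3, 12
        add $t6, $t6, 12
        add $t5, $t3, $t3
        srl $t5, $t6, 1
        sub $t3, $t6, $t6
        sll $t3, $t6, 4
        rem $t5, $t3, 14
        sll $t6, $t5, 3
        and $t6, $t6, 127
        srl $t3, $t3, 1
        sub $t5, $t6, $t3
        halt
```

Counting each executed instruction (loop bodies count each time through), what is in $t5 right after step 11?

li $t6, 2 → $t6=2
li $t3, 19 → $t3=19
li $t5, -8 → $t5=-8
add $t5, $t3, 12 → $t5=19+12=31
add $t6, $t6, 12 → $t6=2+12=14
add $t5, $t3, $t3 → $t5=19+19=38
srl $t5, $t6, 1 → $t5=14>>1=7
sub $t3, $t6, $t6 → $t3=14-14=0
sll $t3, $t6, 4 → $t3=14<<4=224
rem $t5, $t3, 14 → $t5=224%14=0
sll $t6, $t5, 3 → $t6=0<<3=0
After step 11: $t5 = 0.

0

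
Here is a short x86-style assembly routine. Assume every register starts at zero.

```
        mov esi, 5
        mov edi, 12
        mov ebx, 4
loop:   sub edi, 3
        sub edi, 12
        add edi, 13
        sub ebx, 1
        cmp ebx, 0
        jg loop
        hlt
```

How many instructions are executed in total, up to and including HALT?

28

esi=5
edi=12
ebx=4
edi=12-3=9
edi=9-12=-3
edi=(-3)+13=10
ebx=4-1=3
cmp ebx, 0  (cmp 3,0)
jg loop: taken
edi=10-3=7
edi=7-12=-5
edi=(-5)+13=8
ebx=3-1=2
cmp ebx, 0  (cmp 2,0)
jg loop: taken
edi=8-3=5
edi=5-12=-7
edi=(-7)+13=6
ebx=2-1=1
cmp ebx, 0  (cmp 1,0)
jg loop: taken
edi=6-3=3
edi=3-12=-9
edi=(-9)+13=4
ebx=1-1=0
cmp ebx, 0  (cmp 0,0)
jg loop: not taken
halt.
Total executed instructions: 28.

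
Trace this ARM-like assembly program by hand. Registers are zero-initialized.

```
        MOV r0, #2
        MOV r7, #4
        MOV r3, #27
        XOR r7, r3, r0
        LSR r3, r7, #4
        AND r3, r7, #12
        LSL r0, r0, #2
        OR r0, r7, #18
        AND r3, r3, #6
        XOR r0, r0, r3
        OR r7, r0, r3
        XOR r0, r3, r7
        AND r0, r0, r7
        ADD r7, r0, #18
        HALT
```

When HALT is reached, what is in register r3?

0

after MOV r0, #2: r0=2
after MOV r7, #4: r7=4
after MOV r3, #27: r3=27
after XOR r7, r3, r0: r7=27^2=25
after LSR r3, r7, #4: r3=25>>4=1
after AND r3, r7, #12: r3=25&12=8
after LSL r0, r0, #2: r0=2<<2=8
after OR r0, r7, #18: r0=25|18=27
after AND r3, r3, #6: r3=8&6=0
after XOR r0, r0, r3: r0=27^0=27
after OR r7, r0, r3: r7=27|0=27
after XOR r0, r3, r7: r0=0^27=27
after AND r0, r0, r7: r0=27&27=27
after ADD r7, r0, #18: r7=27+18=45
halt.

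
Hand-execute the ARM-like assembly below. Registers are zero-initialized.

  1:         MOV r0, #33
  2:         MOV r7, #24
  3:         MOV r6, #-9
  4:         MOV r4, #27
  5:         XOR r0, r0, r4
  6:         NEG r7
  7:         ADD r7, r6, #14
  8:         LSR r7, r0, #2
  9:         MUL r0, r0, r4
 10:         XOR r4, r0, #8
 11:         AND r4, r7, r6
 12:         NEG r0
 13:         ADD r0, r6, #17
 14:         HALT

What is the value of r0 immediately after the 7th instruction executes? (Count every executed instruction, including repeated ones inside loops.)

r0=33
r7=24
r6=-9
r4=27
r0=33^27=58
r7=-(24)=-24
r7=(-9)+14=5
After step 7: r0 = 58.

58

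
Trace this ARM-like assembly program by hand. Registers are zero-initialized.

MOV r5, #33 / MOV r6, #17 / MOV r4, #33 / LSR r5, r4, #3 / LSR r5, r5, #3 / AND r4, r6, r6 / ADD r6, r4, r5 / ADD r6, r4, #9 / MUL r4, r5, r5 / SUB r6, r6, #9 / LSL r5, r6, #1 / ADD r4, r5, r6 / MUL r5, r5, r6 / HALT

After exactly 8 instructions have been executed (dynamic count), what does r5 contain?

MOV r5, #33 → r5=33
MOV r6, #17 → r6=17
MOV r4, #33 → r4=33
LSR r5, r4, #3 → r5=33>>3=4
LSR r5, r5, #3 → r5=4>>3=0
AND r4, r6, r6 → r4=17&17=17
ADD r6, r4, r5 → r6=17+0=17
ADD r6, r4, #9 → r6=17+9=26
After step 8: r5 = 0.

0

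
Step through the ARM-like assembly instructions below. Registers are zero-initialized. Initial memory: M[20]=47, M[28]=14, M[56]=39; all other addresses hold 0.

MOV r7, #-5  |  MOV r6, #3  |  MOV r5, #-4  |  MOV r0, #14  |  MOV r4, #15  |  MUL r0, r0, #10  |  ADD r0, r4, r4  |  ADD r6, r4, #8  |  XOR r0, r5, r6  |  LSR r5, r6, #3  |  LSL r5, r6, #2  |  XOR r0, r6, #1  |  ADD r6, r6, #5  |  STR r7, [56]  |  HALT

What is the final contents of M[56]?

after MOV r7, #-5: r7=-5
after MOV r6, #3: r6=3
after MOV r5, #-4: r5=-4
after MOV r0, #14: r0=14
after MOV r4, #15: r4=15
after MUL r0, r0, #10: r0=14*10=140
after ADD r0, r4, r4: r0=15+15=30
after ADD r6, r4, #8: r6=15+8=23
after XOR r0, r5, r6: r0=(-4)^23=-21
after LSR r5, r6, #3: r5=23>>3=2
after LSL r5, r6, #2: r5=23<<2=92
after XOR r0, r6, #1: r0=23^1=22
after ADD r6, r6, #5: r6=23+5=28
STR r7, [56] → M[56]=-5
halt.

-5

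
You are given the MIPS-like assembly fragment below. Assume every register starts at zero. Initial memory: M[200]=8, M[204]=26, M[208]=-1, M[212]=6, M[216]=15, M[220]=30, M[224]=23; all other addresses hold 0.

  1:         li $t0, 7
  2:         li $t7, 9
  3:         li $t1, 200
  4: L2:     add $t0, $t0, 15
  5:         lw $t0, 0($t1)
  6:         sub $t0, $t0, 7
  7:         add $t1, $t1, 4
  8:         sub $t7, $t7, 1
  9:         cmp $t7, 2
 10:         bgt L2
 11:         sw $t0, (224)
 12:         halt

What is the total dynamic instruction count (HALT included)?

54

after li $t0, 7: $t0=7
after li $t7, 9: $t7=9
after li $t1, 200: $t1=200
after add $t0, $t0, 15: $t0=7+15=22
after lw $t0, 0($t1): $t0=M[200]=8
after sub $t0, $t0, 7: $t0=8-7=1
after add $t1, $t1, 4: $t1=200+4=204
after sub $t7, $t7, 1: $t7=9-1=8
cmp $t7, 2  (cmp 8,2)
bgt L2: taken
after add $t0, $t0, 15: $t0=1+15=16
after lw $t0, 0($t1): $t0=M[204]=26
after sub $t0, $t0, 7: $t0=26-7=19
after add $t1, $t1, 4: $t1=204+4=208
after sub $t7, $t7, 1: $t7=8-1=7
cmp $t7, 2  (cmp 7,2)
bgt L2: taken
after add $t0, $t0, 15: $t0=19+15=34
after lw $t0, 0($t1): $t0=M[208]=-1
after sub $t0, $t0, 7: $t0=(-1)-7=-8
after add $t1, $t1, 4: $t1=208+4=212
after sub $t7, $t7, 1: $t7=7-1=6
cmp $t7, 2  (cmp 6,2)
bgt L2: taken
after add $t0, $t0, 15: $t0=(-8)+15=7
after lw $t0, 0($t1): $t0=M[212]=6
after sub $t0, $t0, 7: $t0=6-7=-1
after add $t1, $t1, 4: $t1=212+4=216
after sub $t7, $t7, 1: $t7=6-1=5
cmp $t7, 2  (cmp 5,2)
bgt L2: taken
after add $t0, $t0, 15: $t0=(-1)+15=14
after lw $t0, 0($t1): $t0=M[216]=15
after sub $t0, $t0, 7: $t0=15-7=8
after add $t1, $t1, 4: $t1=216+4=220
after sub $t7, $t7, 1: $t7=5-1=4
cmp $t7, 2  (cmp 4,2)
bgt L2: taken
after add $t0, $t0, 15: $t0=8+15=23
after lw $t0, 0($t1): $t0=M[220]=30
after sub $t0, $t0, 7: $t0=30-7=23
after add $t1, $t1, 4: $t1=220+4=224
after sub $t7, $t7, 1: $t7=4-1=3
cmp $t7, 2  (cmp 3,2)
bgt L2: taken
after add $t0, $t0, 15: $t0=23+15=38
after lw $t0, 0($t1): $t0=M[224]=23
after sub $t0, $t0, 7: $t0=23-7=16
after add $t1, $t1, 4: $t1=224+4=228
after sub $t7, $t7, 1: $t7=3-1=2
cmp $t7, 2  (cmp 2,2)
bgt L2: not taken
sw $t0, (224) → M[224]=16
halt.
Total executed instructions: 54.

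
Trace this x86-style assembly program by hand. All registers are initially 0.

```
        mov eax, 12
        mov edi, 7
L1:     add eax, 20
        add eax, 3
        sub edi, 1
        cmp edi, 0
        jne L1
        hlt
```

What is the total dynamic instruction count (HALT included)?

after mov eax, 12: eax=12
after mov edi, 7: edi=7
after add eax, 20: eax=12+20=32
after add eax, 3: eax=32+3=35
after sub edi, 1: edi=7-1=6
cmp edi, 0  (cmp 6,0)
jne L1: taken
after add eax, 20: eax=35+20=55
after add eax, 3: eax=55+3=58
after sub edi, 1: edi=6-1=5
cmp edi, 0  (cmp 5,0)
jne L1: taken
after add eax, 20: eax=58+20=78
after add eax, 3: eax=78+3=81
after sub edi, 1: edi=5-1=4
cmp edi, 0  (cmp 4,0)
jne L1: taken
after add eax, 20: eax=81+20=101
after add eax, 3: eax=101+3=104
after sub edi, 1: edi=4-1=3
cmp edi, 0  (cmp 3,0)
jne L1: taken
after add eax, 20: eax=104+20=124
after add eax, 3: eax=124+3=127
after sub edi, 1: edi=3-1=2
cmp edi, 0  (cmp 2,0)
jne L1: taken
after add eax, 20: eax=127+20=147
after add eax, 3: eax=147+3=150
after sub edi, 1: edi=2-1=1
cmp edi, 0  (cmp 1,0)
jne L1: taken
after add eax, 20: eax=150+20=170
after add eax, 3: eax=170+3=173
after sub edi, 1: edi=1-1=0
cmp edi, 0  (cmp 0,0)
jne L1: not taken
halt.
Total executed instructions: 38.

38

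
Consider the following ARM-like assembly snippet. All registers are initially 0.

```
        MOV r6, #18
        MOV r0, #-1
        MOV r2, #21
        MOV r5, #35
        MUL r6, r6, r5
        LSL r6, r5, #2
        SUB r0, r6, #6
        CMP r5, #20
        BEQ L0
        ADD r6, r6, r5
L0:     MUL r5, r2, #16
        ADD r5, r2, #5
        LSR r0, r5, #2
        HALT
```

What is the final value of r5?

26

MOV r6, #18 → r6=18
MOV r0, #-1 → r0=-1
MOV r2, #21 → r2=21
MOV r5, #35 → r5=35
MUL r6, r6, r5 → r6=18*35=630
LSL r6, r5, #2 → r6=35<<2=140
SUB r0, r6, #6 → r0=140-6=134
CMP r5, #20  (cmp 35,20)
BEQ L0: not taken
ADD r6, r6, r5 → r6=140+35=175
MUL r5, r2, #16 → r5=21*16=336
ADD r5, r2, #5 → r5=21+5=26
LSR r0, r5, #2 → r0=26>>2=6
halt.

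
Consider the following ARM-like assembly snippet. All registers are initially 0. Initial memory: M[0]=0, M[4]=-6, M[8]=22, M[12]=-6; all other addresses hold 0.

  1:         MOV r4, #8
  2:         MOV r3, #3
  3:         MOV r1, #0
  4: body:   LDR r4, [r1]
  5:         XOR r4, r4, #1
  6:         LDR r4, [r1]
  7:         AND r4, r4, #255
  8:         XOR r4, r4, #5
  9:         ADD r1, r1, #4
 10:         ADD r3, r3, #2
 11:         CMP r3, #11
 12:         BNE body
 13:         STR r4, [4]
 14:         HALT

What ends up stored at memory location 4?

r4=8
r3=3
r1=0
r4=M[0]=0
r4=0^1=1
r4=M[0]=0
r4=0&255=0
r4=0^5=5
r1=0+4=4
r3=3+2=5
CMP r3, #11  (cmp 5,11)
BNE body: taken
r4=M[4]=-6
r4=(-6)^1=-5
r4=M[4]=-6
r4=(-6)&255=250
r4=250^5=255
r1=4+4=8
r3=5+2=7
CMP r3, #11  (cmp 7,11)
BNE body: taken
r4=M[8]=22
r4=22^1=23
r4=M[8]=22
r4=22&255=22
r4=22^5=19
r1=8+4=12
r3=7+2=9
CMP r3, #11  (cmp 9,11)
BNE body: taken
r4=M[12]=-6
r4=(-6)^1=-5
r4=M[12]=-6
r4=(-6)&255=250
r4=250^5=255
r1=12+4=16
r3=9+2=11
CMP r3, #11  (cmp 11,11)
BNE body: not taken
STR r4, [4] → M[4]=255
halt.

255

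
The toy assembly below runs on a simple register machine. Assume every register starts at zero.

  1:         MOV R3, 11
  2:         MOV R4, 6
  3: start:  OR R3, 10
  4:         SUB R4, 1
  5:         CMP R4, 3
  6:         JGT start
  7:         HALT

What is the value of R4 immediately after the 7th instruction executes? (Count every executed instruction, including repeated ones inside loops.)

5

MOV R3, 11 → R3=11
MOV R4, 6 → R4=6
OR R3, 10 → R3=11|10=11
SUB R4, 1 → R4=6-1=5
CMP R4, 3  (cmp 5,3)
JGT start: taken
OR R3, 10 → R3=11|10=11
After step 7: R4 = 5.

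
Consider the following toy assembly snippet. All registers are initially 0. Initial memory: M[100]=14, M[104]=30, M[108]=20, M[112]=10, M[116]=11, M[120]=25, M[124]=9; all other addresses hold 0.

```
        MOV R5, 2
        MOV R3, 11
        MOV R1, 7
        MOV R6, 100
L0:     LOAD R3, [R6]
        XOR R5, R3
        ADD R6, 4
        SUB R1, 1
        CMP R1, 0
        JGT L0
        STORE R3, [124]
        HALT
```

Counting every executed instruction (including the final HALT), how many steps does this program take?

48

after MOV R5, 2: R5=2
after MOV R3, 11: R3=11
after MOV R1, 7: R1=7
after MOV R6, 100: R6=100
after LOAD R3, [R6]: R3=M[100]=14
after XOR R5, R3: R5=2^14=12
after ADD R6, 4: R6=100+4=104
after SUB R1, 1: R1=7-1=6
CMP R1, 0  (cmp 6,0)
JGT L0: taken
after LOAD R3, [R6]: R3=M[104]=30
after XOR R5, R3: R5=12^30=18
after ADD R6, 4: R6=104+4=108
after SUB R1, 1: R1=6-1=5
CMP R1, 0  (cmp 5,0)
JGT L0: taken
after LOAD R3, [R6]: R3=M[108]=20
after XOR R5, R3: R5=18^20=6
after ADD R6, 4: R6=108+4=112
after SUB R1, 1: R1=5-1=4
CMP R1, 0  (cmp 4,0)
JGT L0: taken
after LOAD R3, [R6]: R3=M[112]=10
after XOR R5, R3: R5=6^10=12
after ADD R6, 4: R6=112+4=116
after SUB R1, 1: R1=4-1=3
CMP R1, 0  (cmp 3,0)
JGT L0: taken
after LOAD R3, [R6]: R3=M[116]=11
after XOR R5, R3: R5=12^11=7
after ADD R6, 4: R6=116+4=120
after SUB R1, 1: R1=3-1=2
CMP R1, 0  (cmp 2,0)
JGT L0: taken
after LOAD R3, [R6]: R3=M[120]=25
after XOR R5, R3: R5=7^25=30
after ADD R6, 4: R6=120+4=124
after SUB R1, 1: R1=2-1=1
CMP R1, 0  (cmp 1,0)
JGT L0: taken
after LOAD R3, [R6]: R3=M[124]=9
after XOR R5, R3: R5=30^9=23
after ADD R6, 4: R6=124+4=128
after SUB R1, 1: R1=1-1=0
CMP R1, 0  (cmp 0,0)
JGT L0: not taken
STORE R3, [124] → M[124]=9
halt.
Total executed instructions: 48.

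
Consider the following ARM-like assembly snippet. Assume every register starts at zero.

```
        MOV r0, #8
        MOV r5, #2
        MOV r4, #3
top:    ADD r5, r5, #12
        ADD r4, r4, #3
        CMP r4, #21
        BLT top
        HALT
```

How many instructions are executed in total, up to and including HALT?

MOV r0, #8 → r0=8
MOV r5, #2 → r5=2
MOV r4, #3 → r4=3
ADD r5, r5, #12 → r5=2+12=14
ADD r4, r4, #3 → r4=3+3=6
CMP r4, #21  (cmp 6,21)
BLT top: taken
ADD r5, r5, #12 → r5=14+12=26
ADD r4, r4, #3 → r4=6+3=9
CMP r4, #21  (cmp 9,21)
BLT top: taken
ADD r5, r5, #12 → r5=26+12=38
ADD r4, r4, #3 → r4=9+3=12
CMP r4, #21  (cmp 12,21)
BLT top: taken
ADD r5, r5, #12 → r5=38+12=50
ADD r4, r4, #3 → r4=12+3=15
CMP r4, #21  (cmp 15,21)
BLT top: taken
ADD r5, r5, #12 → r5=50+12=62
ADD r4, r4, #3 → r4=15+3=18
CMP r4, #21  (cmp 18,21)
BLT top: taken
ADD r5, r5, #12 → r5=62+12=74
ADD r4, r4, #3 → r4=18+3=21
CMP r4, #21  (cmp 21,21)
BLT top: not taken
halt.
Total executed instructions: 28.

28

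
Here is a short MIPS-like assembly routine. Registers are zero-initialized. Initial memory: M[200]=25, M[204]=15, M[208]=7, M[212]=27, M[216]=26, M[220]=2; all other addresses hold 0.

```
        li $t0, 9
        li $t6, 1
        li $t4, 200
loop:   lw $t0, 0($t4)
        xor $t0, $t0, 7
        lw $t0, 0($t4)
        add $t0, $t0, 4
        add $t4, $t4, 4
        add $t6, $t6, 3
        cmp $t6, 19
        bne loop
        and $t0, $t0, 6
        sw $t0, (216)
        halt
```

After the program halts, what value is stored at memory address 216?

after li $t0, 9: $t0=9
after li $t6, 1: $t6=1
after li $t4, 200: $t4=200
after lw $t0, 0($t4): $t0=M[200]=25
after xor $t0, $t0, 7: $t0=25^7=30
after lw $t0, 0($t4): $t0=M[200]=25
after add $t0, $t0, 4: $t0=25+4=29
after add $t4, $t4, 4: $t4=200+4=204
after add $t6, $t6, 3: $t6=1+3=4
cmp $t6, 19  (cmp 4,19)
bne loop: taken
after lw $t0, 0($t4): $t0=M[204]=15
after xor $t0, $t0, 7: $t0=15^7=8
after lw $t0, 0($t4): $t0=M[204]=15
after add $t0, $t0, 4: $t0=15+4=19
after add $t4, $t4, 4: $t4=204+4=208
after add $t6, $t6, 3: $t6=4+3=7
cmp $t6, 19  (cmp 7,19)
bne loop: taken
after lw $t0, 0($t4): $t0=M[208]=7
after xor $t0, $t0, 7: $t0=7^7=0
after lw $t0, 0($t4): $t0=M[208]=7
after add $t0, $t0, 4: $t0=7+4=11
after add $t4, $t4, 4: $t4=208+4=212
after add $t6, $t6, 3: $t6=7+3=10
cmp $t6, 19  (cmp 10,19)
bne loop: taken
after lw $t0, 0($t4): $t0=M[212]=27
after xor $t0, $t0, 7: $t0=27^7=28
after lw $t0, 0($t4): $t0=M[212]=27
after add $t0, $t0, 4: $t0=27+4=31
after add $t4, $t4, 4: $t4=212+4=216
after add $t6, $t6, 3: $t6=10+3=13
cmp $t6, 19  (cmp 13,19)
bne loop: taken
after lw $t0, 0($t4): $t0=M[216]=26
after xor $t0, $t0, 7: $t0=26^7=29
after lw $t0, 0($t4): $t0=M[216]=26
after add $t0, $t0, 4: $t0=26+4=30
after add $t4, $t4, 4: $t4=216+4=220
after add $t6, $t6, 3: $t6=13+3=16
cmp $t6, 19  (cmp 16,19)
bne loop: taken
after lw $t0, 0($t4): $t0=M[220]=2
after xor $t0, $t0, 7: $t0=2^7=5
after lw $t0, 0($t4): $t0=M[220]=2
after add $t0, $t0, 4: $t0=2+4=6
after add $t4, $t4, 4: $t4=220+4=224
after add $t6, $t6, 3: $t6=16+3=19
cmp $t6, 19  (cmp 19,19)
bne loop: not taken
after and $t0, $t0, 6: $t0=6&6=6
sw $t0, (216) → M[216]=6
halt.

6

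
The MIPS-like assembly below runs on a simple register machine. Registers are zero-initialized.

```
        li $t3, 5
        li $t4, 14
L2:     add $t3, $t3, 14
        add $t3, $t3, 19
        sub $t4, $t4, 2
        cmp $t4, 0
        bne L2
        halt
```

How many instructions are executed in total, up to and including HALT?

li $t3, 5 → $t3=5
li $t4, 14 → $t4=14
add $t3, $t3, 14 → $t3=5+14=19
add $t3, $t3, 19 → $t3=19+19=38
sub $t4, $t4, 2 → $t4=14-2=12
cmp $t4, 0  (cmp 12,0)
bne L2: taken
add $t3, $t3, 14 → $t3=38+14=52
add $t3, $t3, 19 → $t3=52+19=71
sub $t4, $t4, 2 → $t4=12-2=10
cmp $t4, 0  (cmp 10,0)
bne L2: taken
add $t3, $t3, 14 → $t3=71+14=85
add $t3, $t3, 19 → $t3=85+19=104
sub $t4, $t4, 2 → $t4=10-2=8
cmp $t4, 0  (cmp 8,0)
bne L2: taken
add $t3, $t3, 14 → $t3=104+14=118
add $t3, $t3, 19 → $t3=118+19=137
sub $t4, $t4, 2 → $t4=8-2=6
cmp $t4, 0  (cmp 6,0)
bne L2: taken
add $t3, $t3, 14 → $t3=137+14=151
add $t3, $t3, 19 → $t3=151+19=170
sub $t4, $t4, 2 → $t4=6-2=4
cmp $t4, 0  (cmp 4,0)
bne L2: taken
add $t3, $t3, 14 → $t3=170+14=184
add $t3, $t3, 19 → $t3=184+19=203
sub $t4, $t4, 2 → $t4=4-2=2
cmp $t4, 0  (cmp 2,0)
bne L2: taken
add $t3, $t3, 14 → $t3=203+14=217
add $t3, $t3, 19 → $t3=217+19=236
sub $t4, $t4, 2 → $t4=2-2=0
cmp $t4, 0  (cmp 0,0)
bne L2: not taken
halt.
Total executed instructions: 38.

38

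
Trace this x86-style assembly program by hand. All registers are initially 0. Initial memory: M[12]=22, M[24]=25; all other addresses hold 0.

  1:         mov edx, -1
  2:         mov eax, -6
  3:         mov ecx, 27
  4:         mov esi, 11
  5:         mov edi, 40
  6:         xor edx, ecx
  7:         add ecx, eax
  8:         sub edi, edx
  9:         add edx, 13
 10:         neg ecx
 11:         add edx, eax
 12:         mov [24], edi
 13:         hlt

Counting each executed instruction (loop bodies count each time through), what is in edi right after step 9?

68

mov edx, -1 → edx=-1
mov eax, -6 → eax=-6
mov ecx, 27 → ecx=27
mov esi, 11 → esi=11
mov edi, 40 → edi=40
xor edx, ecx → edx=(-1)^27=-28
add ecx, eax → ecx=27+(-6)=21
sub edi, edx → edi=40-(-28)=68
add edx, 13 → edx=(-28)+13=-15
After step 9: edi = 68.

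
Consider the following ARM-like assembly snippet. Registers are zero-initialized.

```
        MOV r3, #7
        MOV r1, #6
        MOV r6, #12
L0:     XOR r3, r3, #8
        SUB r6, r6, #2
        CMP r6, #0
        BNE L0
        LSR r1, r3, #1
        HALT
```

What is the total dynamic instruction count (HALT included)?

29

MOV r3, #7 → r3=7
MOV r1, #6 → r1=6
MOV r6, #12 → r6=12
XOR r3, r3, #8 → r3=7^8=15
SUB r6, r6, #2 → r6=12-2=10
CMP r6, #0  (cmp 10,0)
BNE L0: taken
XOR r3, r3, #8 → r3=15^8=7
SUB r6, r6, #2 → r6=10-2=8
CMP r6, #0  (cmp 8,0)
BNE L0: taken
XOR r3, r3, #8 → r3=7^8=15
SUB r6, r6, #2 → r6=8-2=6
CMP r6, #0  (cmp 6,0)
BNE L0: taken
XOR r3, r3, #8 → r3=15^8=7
SUB r6, r6, #2 → r6=6-2=4
CMP r6, #0  (cmp 4,0)
BNE L0: taken
XOR r3, r3, #8 → r3=7^8=15
SUB r6, r6, #2 → r6=4-2=2
CMP r6, #0  (cmp 2,0)
BNE L0: taken
XOR r3, r3, #8 → r3=15^8=7
SUB r6, r6, #2 → r6=2-2=0
CMP r6, #0  (cmp 0,0)
BNE L0: not taken
LSR r1, r3, #1 → r1=7>>1=3
halt.
Total executed instructions: 29.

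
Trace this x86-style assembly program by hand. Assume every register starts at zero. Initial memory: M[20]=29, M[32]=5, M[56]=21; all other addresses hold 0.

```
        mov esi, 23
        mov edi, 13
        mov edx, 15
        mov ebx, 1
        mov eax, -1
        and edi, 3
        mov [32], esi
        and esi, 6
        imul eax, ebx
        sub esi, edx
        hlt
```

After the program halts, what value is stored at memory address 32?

mov esi, 23 → esi=23
mov edi, 13 → edi=13
mov edx, 15 → edx=15
mov ebx, 1 → ebx=1
mov eax, -1 → eax=-1
and edi, 3 → edi=13&3=1
mov [32], esi → M[32]=23
and esi, 6 → esi=23&6=6
imul eax, ebx → eax=(-1)*1=-1
sub esi, edx → esi=6-15=-9
halt.

23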